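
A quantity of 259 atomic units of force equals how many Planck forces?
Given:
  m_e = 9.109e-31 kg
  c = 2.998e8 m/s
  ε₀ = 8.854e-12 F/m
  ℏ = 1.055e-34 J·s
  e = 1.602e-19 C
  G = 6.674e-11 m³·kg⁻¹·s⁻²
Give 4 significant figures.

1.759e-49

atomic unit of force: F_au = E_h/a₀ = m_e²e⁶/((4πε₀)³ℏ⁴) = 8.220e-8 N
Planck force: F_P = c⁴/G = 1.210e44 N
259 × 8.220e-8 / 1.210e44 = 1.759e-49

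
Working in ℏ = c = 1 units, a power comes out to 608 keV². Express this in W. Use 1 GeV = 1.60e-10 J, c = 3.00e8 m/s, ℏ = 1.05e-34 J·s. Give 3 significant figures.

Power is [E]/[T] = [E]²/ℏ.
1 GeV² → 1/ℏ × (1 GeV in J)² = 2.44e14 W.
Convert the energy scale: 608 keV² = 6.08e-10 GeV².
Result: 6.08e-10 × 2.44e14 = 1.48e5 W.

1.48e5 W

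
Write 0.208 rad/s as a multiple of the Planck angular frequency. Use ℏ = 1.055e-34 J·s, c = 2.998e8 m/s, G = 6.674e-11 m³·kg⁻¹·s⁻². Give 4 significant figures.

1.122e-44

Planck angular frequency: ω_P = √(c⁵/(ℏG)) = 1.855e43 rad/s.
0.208 / 1.855e43 = 1.122e-44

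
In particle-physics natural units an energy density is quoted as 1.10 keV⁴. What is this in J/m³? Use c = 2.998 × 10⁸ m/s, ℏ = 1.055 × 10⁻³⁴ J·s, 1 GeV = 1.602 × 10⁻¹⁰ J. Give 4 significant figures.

2.290 × 10¹³ J/m³

[E]/[L]³ = [E]⁴/(ℏc)³; restore (ℏc)⁻³.
1 GeV⁴ → 1/(ℏc)³ × (1 GeV in J)⁴ = 2.082 × 10³⁷ J/m³.
Convert the energy scale: 1.10 keV⁴ = 1.10 × 10⁻²⁴ GeV⁴.
Result: 1.10 × 10⁻²⁴ × 2.082 × 10³⁷ = 2.290 × 10¹³ J/m³.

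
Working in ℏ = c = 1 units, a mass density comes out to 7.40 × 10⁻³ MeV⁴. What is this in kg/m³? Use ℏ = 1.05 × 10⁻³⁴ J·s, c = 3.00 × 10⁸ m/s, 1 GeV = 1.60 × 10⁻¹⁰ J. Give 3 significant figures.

Mass density is [E]/(c²[L]³) = [E]⁴/(ℏ³c⁵).
1 GeV⁴ → 1/(ℏ³c⁵) × (1 GeV in J)⁴ = 2.33 × 10²⁰ kg/m³.
Convert the energy scale: 7.40 × 10⁻³ MeV⁴ = 7.40 × 10⁻¹⁵ GeV⁴.
Result: 7.40 × 10⁻¹⁵ × 2.33 × 10²⁰ = 1.72 × 10⁶ kg/m³.

1.72 × 10⁶ kg/m³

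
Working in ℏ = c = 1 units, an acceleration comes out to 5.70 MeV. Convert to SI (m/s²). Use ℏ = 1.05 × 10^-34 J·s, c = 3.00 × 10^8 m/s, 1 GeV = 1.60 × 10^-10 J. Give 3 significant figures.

Acceleration is [L]/[T]² = c·[E]/ℏ.
1 GeV → c/ℏ × (1 GeV in J) = 4.57 × 10^32 m/s².
Convert the energy scale: 5.70 MeV = 5.70 × 10^-3 GeV.
Result: 5.70 × 10^-3 × 4.57 × 10^32 = 2.61 × 10^30 m/s².

2.61 × 10^30 m/s²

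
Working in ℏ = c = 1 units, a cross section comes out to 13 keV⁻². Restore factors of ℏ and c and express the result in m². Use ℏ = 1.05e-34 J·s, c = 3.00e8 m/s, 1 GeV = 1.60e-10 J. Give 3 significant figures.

5.04e-19 m²

Area is [L]² = [E]⁻²·(ℏc)²; restore (ℏc)².
1 GeV⁻² → (ℏc)² × (1 GeV in J)⁻² = 3.88e-32 m².
Convert the energy scale: 13 keV⁻² = 1.30e13 GeV⁻².
Result: 1.30e13 × 3.88e-32 = 5.04e-19 m².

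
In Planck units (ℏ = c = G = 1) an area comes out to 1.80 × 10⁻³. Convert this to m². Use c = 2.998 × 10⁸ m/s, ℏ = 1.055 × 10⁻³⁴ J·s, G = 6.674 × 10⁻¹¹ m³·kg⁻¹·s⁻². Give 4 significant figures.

One Planck area: A_P = ℏG/c³ = 2.613 × 10⁻⁷⁰ m².
1.80 × 10⁻³ × 2.613 × 10⁻⁷⁰ m² = 4.703 × 10⁻⁷³ m²

4.703 × 10⁻⁷³ m²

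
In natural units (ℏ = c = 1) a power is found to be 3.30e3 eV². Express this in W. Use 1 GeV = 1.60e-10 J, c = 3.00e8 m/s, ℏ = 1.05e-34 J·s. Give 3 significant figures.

Power is [E]/[T] = [E]²/ℏ.
1 GeV² → 1/ℏ × (1 GeV in J)² = 2.44e14 W.
Convert the energy scale: 3.30e3 eV² = 3.30e-15 GeV².
Result: 3.30e-15 × 2.44e14 = 0.805 W.

0.805 W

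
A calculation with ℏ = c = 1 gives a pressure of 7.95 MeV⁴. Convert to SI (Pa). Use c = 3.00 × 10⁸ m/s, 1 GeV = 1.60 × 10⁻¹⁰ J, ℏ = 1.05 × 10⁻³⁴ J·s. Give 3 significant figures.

1.67 × 10²⁶ Pa

Pressure is [E]/[L]³ = [E]⁴/(ℏc)³.
1 GeV⁴ → 1/(ℏc)³ × (1 GeV in J)⁴ = 2.10 × 10³⁷ Pa.
Convert the energy scale: 7.95 MeV⁴ = 7.95 × 10⁻¹² GeV⁴.
Result: 7.95 × 10⁻¹² × 2.10 × 10³⁷ = 1.67 × 10²⁶ Pa.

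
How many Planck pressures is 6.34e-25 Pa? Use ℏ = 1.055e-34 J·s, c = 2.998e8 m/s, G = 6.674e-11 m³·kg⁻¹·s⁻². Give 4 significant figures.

Planck pressure: p_P = c⁷/(ℏG²) = 4.632e113 Pa.
6.34e-25 / 4.632e113 = 1.369e-138

1.369e-138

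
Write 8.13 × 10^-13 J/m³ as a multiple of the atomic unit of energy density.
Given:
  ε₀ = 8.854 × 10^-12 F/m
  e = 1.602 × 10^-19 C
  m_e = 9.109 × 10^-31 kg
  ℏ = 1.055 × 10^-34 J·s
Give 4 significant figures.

2.776 × 10^-26

atomic unit of energy density: u_au = E_h/a₀³ = m_e⁴e¹⁰/((4πε₀)⁵ℏ⁸) = 2.929 × 10^13 J/m³.
8.13 × 10^-13 / 2.929 × 10^13 = 2.776 × 10^-26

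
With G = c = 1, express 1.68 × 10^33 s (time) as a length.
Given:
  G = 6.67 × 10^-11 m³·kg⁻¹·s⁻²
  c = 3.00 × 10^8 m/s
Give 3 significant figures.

Time → length via c.
1.68 × 10^33 s × (c) = 5.04 × 10^41 m

5.04 × 10^41 m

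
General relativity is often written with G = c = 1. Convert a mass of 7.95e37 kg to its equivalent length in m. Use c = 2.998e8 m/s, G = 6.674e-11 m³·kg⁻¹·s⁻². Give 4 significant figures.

5.903e10 m

In G = c = 1 units mass has dimensions of length; the conversion factor is G/c².
7.95e37 kg × (G/c²) = 5.903e10 m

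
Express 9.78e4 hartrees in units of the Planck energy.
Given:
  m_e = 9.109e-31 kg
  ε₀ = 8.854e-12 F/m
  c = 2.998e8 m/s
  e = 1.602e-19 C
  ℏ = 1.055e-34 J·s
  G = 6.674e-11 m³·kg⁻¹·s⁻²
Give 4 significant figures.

hartree: E_h = m_e e⁴/(4πε₀ℏ)² = 4.354e-18 J
Planck energy: E_P = √(ℏc⁵/G) = 1.957e9 J
9.78e4 × 4.354e-18 / 1.957e9 = 2.176e-22

2.176e-22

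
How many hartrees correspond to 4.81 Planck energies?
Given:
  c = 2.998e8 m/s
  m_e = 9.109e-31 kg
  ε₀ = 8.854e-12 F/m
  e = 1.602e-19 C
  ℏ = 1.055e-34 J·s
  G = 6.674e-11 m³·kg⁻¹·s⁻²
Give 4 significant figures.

2.161e27

Planck energy: E_P = √(ℏc⁵/G) = 1.957e9 J
hartree: E_h = m_e e⁴/(4πε₀ℏ)² = 4.354e-18 J
4.81 × 1.957e9 / 4.354e-18 = 2.161e27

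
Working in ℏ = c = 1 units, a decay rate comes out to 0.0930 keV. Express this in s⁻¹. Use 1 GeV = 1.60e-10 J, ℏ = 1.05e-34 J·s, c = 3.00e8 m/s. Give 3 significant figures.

A rate is [E]/ℏ; divide by ℏ.
1 GeV → 1/ℏ × (1 GeV in J) = 1.52e24 s⁻¹.
Convert the energy scale: 0.0930 keV = 9.30e-8 GeV.
Result: 9.30e-8 × 1.52e24 = 1.42e17 s⁻¹.

1.42e17 s⁻¹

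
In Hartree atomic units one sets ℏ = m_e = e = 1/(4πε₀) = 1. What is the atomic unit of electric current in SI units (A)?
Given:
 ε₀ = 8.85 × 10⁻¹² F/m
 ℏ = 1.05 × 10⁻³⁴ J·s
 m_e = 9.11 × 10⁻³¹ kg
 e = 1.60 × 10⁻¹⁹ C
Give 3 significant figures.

6.67 × 10⁻³ A

I_au = e E_h/ℏ = m_e e⁵/((4πε₀)²ℏ³)
E_h = 4.38 × 10⁻¹⁸ J
e·E_h/ℏ = 6.67 × 10⁻³ A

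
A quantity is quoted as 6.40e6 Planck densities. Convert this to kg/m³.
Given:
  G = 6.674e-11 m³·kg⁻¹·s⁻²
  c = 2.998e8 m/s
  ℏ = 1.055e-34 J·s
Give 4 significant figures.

3.298e103 kg/m³

One Planck density: ρ_P = c⁵/(ℏG²) = 5.154e96 kg/m³.
6.40e6 × 5.154e96 kg/m³ = 3.298e103 kg/m³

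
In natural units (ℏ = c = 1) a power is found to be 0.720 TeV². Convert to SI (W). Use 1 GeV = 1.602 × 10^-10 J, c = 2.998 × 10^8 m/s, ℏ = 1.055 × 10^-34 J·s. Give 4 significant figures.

Power is [E]/[T] = [E]²/ℏ.
1 GeV² → 1/ℏ × (1 GeV in J)² = 2.433 × 10^14 W.
Convert the energy scale: 0.720 TeV² = 7.20 × 10^5 GeV².
Result: 7.20 × 10^5 × 2.433 × 10^14 = 1.751 × 10^20 W.

1.751 × 10^20 W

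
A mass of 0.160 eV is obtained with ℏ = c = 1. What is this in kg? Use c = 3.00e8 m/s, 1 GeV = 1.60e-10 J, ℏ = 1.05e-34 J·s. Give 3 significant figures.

Mass is [E]/c²; divide by c².
1 GeV → 1/c² × (1 GeV in J) = 1.78e-27 kg.
Convert the energy scale: 0.160 eV = 1.60e-10 GeV.
Result: 1.60e-10 × 1.78e-27 = 2.84e-37 kg.

2.84e-37 kg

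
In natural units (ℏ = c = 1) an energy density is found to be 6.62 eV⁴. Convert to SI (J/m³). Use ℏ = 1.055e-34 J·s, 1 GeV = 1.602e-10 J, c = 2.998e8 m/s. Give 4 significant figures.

137.8 J/m³

[E]/[L]³ = [E]⁴/(ℏc)³; restore (ℏc)⁻³.
1 GeV⁴ → 1/(ℏc)³ × (1 GeV in J)⁴ = 2.082e37 J/m³.
Convert the energy scale: 6.62 eV⁴ = 6.62e-36 GeV⁴.
Result: 6.62e-36 × 2.082e37 = 137.8 J/m³.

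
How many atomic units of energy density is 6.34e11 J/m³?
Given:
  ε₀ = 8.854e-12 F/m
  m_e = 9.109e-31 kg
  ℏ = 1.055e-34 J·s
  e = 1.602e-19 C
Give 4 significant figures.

atomic unit of energy density: u_au = E_h/a₀³ = m_e⁴e¹⁰/((4πε₀)⁵ℏ⁸) = 2.929e13 J/m³.
6.34e11 / 2.929e13 = 0.02164

0.02164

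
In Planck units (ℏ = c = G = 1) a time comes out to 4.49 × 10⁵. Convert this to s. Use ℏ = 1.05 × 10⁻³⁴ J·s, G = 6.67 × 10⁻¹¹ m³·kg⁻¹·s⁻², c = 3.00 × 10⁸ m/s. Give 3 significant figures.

One Planck time: t_P = √(ℏG/c⁵) = 5.37 × 10⁻⁴⁴ s.
4.49 × 10⁵ × 5.37 × 10⁻⁴⁴ s = 2.41 × 10⁻³⁸ s

2.41 × 10⁻³⁸ s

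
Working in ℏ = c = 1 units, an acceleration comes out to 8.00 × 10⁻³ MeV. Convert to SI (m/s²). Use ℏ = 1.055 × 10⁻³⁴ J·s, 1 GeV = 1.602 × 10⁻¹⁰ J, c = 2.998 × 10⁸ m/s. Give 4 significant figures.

3.642 × 10²⁷ m/s²

Acceleration is [L]/[T]² = c·[E]/ℏ.
1 GeV → c/ℏ × (1 GeV in J) = 4.552 × 10³² m/s².
Convert the energy scale: 8.00 × 10⁻³ MeV = 8.00 × 10⁻⁶ GeV.
Result: 8.00 × 10⁻⁶ × 4.552 × 10³² = 3.642 × 10²⁷ m/s².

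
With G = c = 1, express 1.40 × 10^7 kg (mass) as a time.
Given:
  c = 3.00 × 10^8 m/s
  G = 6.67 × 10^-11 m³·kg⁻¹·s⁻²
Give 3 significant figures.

3.46 × 10^-29 s

Mass → time via G/c³.
1.40 × 10^7 kg × (G/c³) = 3.46 × 10^-29 s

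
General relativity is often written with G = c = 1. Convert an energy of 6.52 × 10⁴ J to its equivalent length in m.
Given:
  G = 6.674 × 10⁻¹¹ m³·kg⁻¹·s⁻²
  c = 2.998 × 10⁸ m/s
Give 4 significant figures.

5.387 × 10⁻⁴⁰ m

Energy → length via G/c⁴.
6.52 × 10⁴ J × (G/c⁴) = 5.387 × 10⁻⁴⁰ m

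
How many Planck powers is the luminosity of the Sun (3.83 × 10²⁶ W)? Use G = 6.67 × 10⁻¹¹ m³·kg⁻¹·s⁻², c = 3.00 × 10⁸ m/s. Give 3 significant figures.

1.05 × 10⁻²⁶

Planck power: P_P = c⁵/G = 3.64 × 10⁵² W.
3.83 × 10²⁶ / 3.64 × 10⁵² = 1.05 × 10⁻²⁶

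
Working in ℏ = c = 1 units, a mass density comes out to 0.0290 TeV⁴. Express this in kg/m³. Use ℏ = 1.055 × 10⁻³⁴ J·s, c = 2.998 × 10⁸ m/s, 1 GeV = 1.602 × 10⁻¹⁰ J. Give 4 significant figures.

Mass density is [E]/(c²[L]³) = [E]⁴/(ℏ³c⁵).
1 GeV⁴ → 1/(ℏ³c⁵) × (1 GeV in J)⁴ = 2.316 × 10²⁰ kg/m³.
Convert the energy scale: 0.0290 TeV⁴ = 2.90 × 10¹⁰ GeV⁴.
Result: 2.90 × 10¹⁰ × 2.316 × 10²⁰ = 6.716 × 10³⁰ kg/m³.

6.716 × 10³⁰ kg/m³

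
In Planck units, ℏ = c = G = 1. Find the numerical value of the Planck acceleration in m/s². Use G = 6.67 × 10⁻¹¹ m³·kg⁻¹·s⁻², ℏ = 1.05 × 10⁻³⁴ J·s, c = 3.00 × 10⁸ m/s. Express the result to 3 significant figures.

Dimensional analysis gives a_P = √(c⁷/(ℏG)).
  = √(3.12 × 10¹⁰³)
  = 5.59 × 10⁵¹ m/s²

5.59 × 10⁵¹ m/s²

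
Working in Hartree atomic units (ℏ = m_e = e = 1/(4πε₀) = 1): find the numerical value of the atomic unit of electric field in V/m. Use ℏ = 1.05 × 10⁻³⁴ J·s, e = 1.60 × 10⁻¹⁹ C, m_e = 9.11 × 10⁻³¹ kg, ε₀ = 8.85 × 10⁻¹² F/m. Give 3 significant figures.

From ℏ = m_e = e = 1/(4πε₀) = 1 the electric field scale is E_au = E_h/(e a₀) = m_e²e⁵/((4πε₀)³ℏ⁴).
E_h = 4.38 × 10⁻¹⁸ J
a₀ = 5.26 × 10⁻¹¹ m
E_h/(e·a₀) = 5.20 × 10¹¹ V/m

5.20 × 10¹¹ V/m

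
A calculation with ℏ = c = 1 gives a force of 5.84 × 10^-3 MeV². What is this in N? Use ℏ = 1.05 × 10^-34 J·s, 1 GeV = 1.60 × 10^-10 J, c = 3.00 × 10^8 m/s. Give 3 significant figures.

4.75 × 10^-3 N

Force is [E]/[L] = [E]²/(ℏc); restore (ℏc)⁻¹.
1 GeV² → 1/(ℏc) × (1 GeV in J)² = 8.13 × 10^5 N.
Convert the energy scale: 5.84 × 10^-3 MeV² = 5.84 × 10^-9 GeV².
Result: 5.84 × 10^-9 × 8.13 × 10^5 = 4.75 × 10^-3 N.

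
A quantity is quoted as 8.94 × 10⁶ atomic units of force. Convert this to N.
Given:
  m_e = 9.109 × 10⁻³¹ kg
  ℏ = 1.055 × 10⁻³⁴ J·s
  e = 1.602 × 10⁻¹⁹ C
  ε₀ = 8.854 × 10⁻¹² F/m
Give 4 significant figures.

One atomic unit of force: F_au = E_h/a₀ = m_e²e⁶/((4πε₀)³ℏ⁴) = 8.220 × 10⁻⁸ N.
8.94 × 10⁶ × 8.220 × 10⁻⁸ N = 0.7348 N

0.7348 N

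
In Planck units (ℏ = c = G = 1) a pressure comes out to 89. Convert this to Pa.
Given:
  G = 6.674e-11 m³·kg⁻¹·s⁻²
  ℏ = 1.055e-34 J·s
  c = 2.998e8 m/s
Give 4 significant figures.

One Planck pressure: p_P = c⁷/(ℏG²) = 4.632e113 Pa.
89 × 4.632e113 Pa = 4.123e115 Pa

4.123e115 Pa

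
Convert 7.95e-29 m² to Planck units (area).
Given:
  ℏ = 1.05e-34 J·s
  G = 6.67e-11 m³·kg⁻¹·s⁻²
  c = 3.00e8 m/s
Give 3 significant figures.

3.06e41

Planck area: A_P = ℏG/c³ = 2.59e-70 m².
7.95e-29 / 2.59e-70 = 3.06e41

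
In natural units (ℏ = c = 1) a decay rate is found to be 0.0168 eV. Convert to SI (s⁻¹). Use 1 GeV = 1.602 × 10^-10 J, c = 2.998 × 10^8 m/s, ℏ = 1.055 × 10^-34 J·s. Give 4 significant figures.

A rate is [E]/ℏ; divide by ℏ.
1 GeV → 1/ℏ × (1 GeV in J) = 1.518 × 10^24 s⁻¹.
Convert the energy scale: 0.0168 eV = 1.68 × 10^-11 GeV.
Result: 1.68 × 10^-11 × 1.518 × 10^24 = 2.551 × 10^13 s⁻¹.

2.551 × 10^13 s⁻¹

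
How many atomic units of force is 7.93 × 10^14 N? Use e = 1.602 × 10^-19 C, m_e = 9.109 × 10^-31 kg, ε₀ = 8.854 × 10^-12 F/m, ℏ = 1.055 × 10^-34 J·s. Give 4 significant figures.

9.647 × 10^21

atomic unit of force: F_au = E_h/a₀ = m_e²e⁶/((4πε₀)³ℏ⁴) = 8.220 × 10^-8 N.
7.93 × 10^14 / 8.220 × 10^-8 = 9.647 × 10^21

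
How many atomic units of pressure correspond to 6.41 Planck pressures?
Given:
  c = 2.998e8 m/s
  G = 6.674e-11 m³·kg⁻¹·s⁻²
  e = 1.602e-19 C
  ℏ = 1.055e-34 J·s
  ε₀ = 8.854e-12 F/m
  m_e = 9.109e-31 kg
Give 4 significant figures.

1.014e101

Planck pressure: p_P = c⁷/(ℏG²) = 4.632e113 Pa
atomic unit of pressure: P_au = E_h/a₀³ = m_e⁴e¹⁰/((4πε₀)⁵ℏ⁸) = 2.929e13 Pa
6.41 × 4.632e113 / 2.929e13 = 1.014e101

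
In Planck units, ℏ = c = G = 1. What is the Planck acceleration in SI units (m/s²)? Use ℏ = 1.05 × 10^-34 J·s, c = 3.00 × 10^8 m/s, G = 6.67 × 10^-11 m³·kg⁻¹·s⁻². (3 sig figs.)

Dimensional analysis gives a_P = √(c⁷/(ℏG)).
  = √(3.12 × 10^103)
  = 5.59 × 10^51 m/s²

5.59 × 10^51 m/s²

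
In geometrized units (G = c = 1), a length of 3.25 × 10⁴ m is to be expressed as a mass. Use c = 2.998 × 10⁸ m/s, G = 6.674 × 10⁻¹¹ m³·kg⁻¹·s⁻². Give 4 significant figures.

4.377 × 10³¹ kg

Length → mass via c²/G.
3.25 × 10⁴ m × (c²/G) = 4.377 × 10³¹ kg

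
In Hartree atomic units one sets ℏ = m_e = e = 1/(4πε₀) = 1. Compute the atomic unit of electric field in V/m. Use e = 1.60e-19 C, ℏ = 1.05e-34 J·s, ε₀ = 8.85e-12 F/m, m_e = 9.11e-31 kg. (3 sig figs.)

E_au = E_h/(e a₀) = m_e²e⁵/((4πε₀)³ℏ⁴)
E_h = 4.38e-18 J
a₀ = 5.26e-11 m
E_h/(e·a₀) = 5.20e11 V/m

5.20e11 V/m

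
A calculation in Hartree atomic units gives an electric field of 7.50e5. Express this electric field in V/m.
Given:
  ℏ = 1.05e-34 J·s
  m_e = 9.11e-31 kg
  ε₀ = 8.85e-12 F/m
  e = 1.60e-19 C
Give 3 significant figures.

3.90e17 V/m

One atomic unit of electric field: E_au = E_h/(e a₀) = m_e²e⁵/((4πε₀)³ℏ⁴) = 5.20e11 V/m.
7.50e5 × 5.20e11 V/m = 3.90e17 V/m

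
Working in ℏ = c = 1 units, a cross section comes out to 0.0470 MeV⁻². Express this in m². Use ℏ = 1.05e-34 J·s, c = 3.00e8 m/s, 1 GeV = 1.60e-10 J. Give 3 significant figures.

1.82e-27 m²

Area is [L]² = [E]⁻²·(ℏc)²; restore (ℏc)².
1 GeV⁻² → (ℏc)² × (1 GeV in J)⁻² = 3.88e-32 m².
Convert the energy scale: 0.0470 MeV⁻² = 4.70e4 GeV⁻².
Result: 4.70e4 × 3.88e-32 = 1.82e-27 m².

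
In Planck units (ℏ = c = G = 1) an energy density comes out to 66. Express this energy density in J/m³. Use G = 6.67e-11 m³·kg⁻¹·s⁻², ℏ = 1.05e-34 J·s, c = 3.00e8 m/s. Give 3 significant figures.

3.09e115 J/m³

One Planck energy density: u_P = c⁷/(ℏG²) = 4.68e113 J/m³.
66 × 4.68e113 J/m³ = 3.09e115 J/m³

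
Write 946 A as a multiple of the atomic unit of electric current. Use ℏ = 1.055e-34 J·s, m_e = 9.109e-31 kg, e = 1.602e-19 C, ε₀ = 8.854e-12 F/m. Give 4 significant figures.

1.431e5

atomic unit of electric current: I_au = e E_h/ℏ = m_e e⁵/((4πε₀)²ℏ³) = 6.612e-3 A.
946 / 6.612e-3 = 1.431e5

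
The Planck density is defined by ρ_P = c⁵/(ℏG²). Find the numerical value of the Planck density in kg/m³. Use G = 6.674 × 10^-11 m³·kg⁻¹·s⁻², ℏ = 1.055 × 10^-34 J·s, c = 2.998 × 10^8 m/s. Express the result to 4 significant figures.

ρ_P = c⁵/(ℏG²)
  = 2.422 × 10^42 / 4.699 × 10^-55
  = 5.154 × 10^96 kg/m³

5.154 × 10^96 kg/m³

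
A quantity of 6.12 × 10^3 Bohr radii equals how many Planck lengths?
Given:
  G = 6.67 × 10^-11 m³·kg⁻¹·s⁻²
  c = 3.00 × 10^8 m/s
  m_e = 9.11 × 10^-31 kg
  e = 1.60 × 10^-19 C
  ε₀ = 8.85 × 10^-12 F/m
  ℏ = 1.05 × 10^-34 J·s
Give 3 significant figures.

2.00 × 10^28

Bohr radius: a₀ = 4πε₀ℏ²/(m_e e²) = 5.26 × 10^-11 m
Planck length: ℓ_P = √(ℏG/c³) = 1.61 × 10^-35 m
6.12 × 10^3 × 5.26 × 10^-11 / 1.61 × 10^-35 = 2.00 × 10^28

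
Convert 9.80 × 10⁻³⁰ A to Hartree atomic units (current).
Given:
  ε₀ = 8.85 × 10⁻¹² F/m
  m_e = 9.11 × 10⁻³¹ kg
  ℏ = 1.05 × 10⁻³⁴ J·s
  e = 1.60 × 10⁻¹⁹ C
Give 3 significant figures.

atomic unit of electric current: I_au = e E_h/ℏ = m_e e⁵/((4πε₀)²ℏ³) = 6.67 × 10⁻³ A.
9.80 × 10⁻³⁰ / 6.67 × 10⁻³ = 1.47 × 10⁻²⁷

1.47 × 10⁻²⁷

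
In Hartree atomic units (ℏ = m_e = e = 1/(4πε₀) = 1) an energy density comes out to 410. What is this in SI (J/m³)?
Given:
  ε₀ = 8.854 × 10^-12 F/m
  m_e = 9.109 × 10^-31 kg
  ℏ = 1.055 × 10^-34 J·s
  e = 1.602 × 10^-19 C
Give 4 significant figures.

One atomic unit of energy density: u_au = E_h/a₀³ = m_e⁴e¹⁰/((4πε₀)⁵ℏ⁸) = 2.929 × 10^13 J/m³.
410 × 2.929 × 10^13 J/m³ = 1.201 × 10^16 J/m³

1.201 × 10^16 J/m³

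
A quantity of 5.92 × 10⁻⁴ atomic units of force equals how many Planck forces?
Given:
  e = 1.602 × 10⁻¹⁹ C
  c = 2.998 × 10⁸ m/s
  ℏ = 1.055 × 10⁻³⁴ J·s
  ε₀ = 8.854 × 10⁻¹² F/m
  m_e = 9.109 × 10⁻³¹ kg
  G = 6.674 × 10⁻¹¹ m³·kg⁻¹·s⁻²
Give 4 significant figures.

4.020 × 10⁻⁵⁵

atomic unit of force: F_au = E_h/a₀ = m_e²e⁶/((4πε₀)³ℏ⁴) = 8.220 × 10⁻⁸ N
Planck force: F_P = c⁴/G = 1.210 × 10⁴⁴ N
5.92 × 10⁻⁴ × 8.220 × 10⁻⁸ / 1.210 × 10⁴⁴ = 4.020 × 10⁻⁵⁵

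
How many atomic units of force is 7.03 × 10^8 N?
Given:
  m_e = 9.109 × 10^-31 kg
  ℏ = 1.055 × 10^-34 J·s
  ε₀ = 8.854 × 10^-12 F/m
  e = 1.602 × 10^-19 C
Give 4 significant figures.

atomic unit of force: F_au = E_h/a₀ = m_e²e⁶/((4πε₀)³ℏ⁴) = 8.220 × 10^-8 N.
7.03 × 10^8 / 8.220 × 10^-8 = 8.553 × 10^15

8.553 × 10^15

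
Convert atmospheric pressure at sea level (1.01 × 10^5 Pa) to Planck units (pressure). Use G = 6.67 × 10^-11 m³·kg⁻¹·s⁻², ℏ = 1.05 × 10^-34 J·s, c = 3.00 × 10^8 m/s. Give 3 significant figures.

Planck pressure: p_P = c⁷/(ℏG²) = 4.68 × 10^113 Pa.
1.01 × 10^5 / 4.68 × 10^113 = 2.16 × 10^-109

2.16 × 10^-109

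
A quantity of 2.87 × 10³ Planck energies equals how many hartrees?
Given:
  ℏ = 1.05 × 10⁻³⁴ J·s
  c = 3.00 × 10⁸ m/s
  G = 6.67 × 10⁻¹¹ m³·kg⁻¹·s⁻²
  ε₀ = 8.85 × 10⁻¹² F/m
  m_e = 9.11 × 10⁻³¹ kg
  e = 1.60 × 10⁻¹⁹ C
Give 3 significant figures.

Planck energy: E_P = √(ℏc⁵/G) = 1.96 × 10⁹ J
hartree: E_h = m_e e⁴/(4πε₀ℏ)² = 4.38 × 10⁻¹⁸ J
2.87 × 10³ × 1.96 × 10⁹ / 4.38 × 10⁻¹⁸ = 1.28 × 10³⁰

1.28 × 10³⁰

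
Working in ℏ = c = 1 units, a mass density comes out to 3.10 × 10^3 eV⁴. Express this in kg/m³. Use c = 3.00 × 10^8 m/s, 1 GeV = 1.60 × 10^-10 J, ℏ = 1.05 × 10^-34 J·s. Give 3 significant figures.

7.22 × 10^-13 kg/m³

Mass density is [E]/(c²[L]³) = [E]⁴/(ℏ³c⁵).
1 GeV⁴ → 1/(ℏ³c⁵) × (1 GeV in J)⁴ = 2.33 × 10^20 kg/m³.
Convert the energy scale: 3.10 × 10^3 eV⁴ = 3.10 × 10^-33 GeV⁴.
Result: 3.10 × 10^-33 × 2.33 × 10^20 = 7.22 × 10^-13 kg/m³.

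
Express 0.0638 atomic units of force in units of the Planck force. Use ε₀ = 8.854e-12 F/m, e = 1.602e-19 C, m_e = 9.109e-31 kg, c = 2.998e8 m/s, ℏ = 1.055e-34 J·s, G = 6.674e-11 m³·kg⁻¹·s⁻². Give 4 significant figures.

atomic unit of force: F_au = E_h/a₀ = m_e²e⁶/((4πε₀)³ℏ⁴) = 8.220e-8 N
Planck force: F_P = c⁴/G = 1.210e44 N
0.0638 × 8.220e-8 / 1.210e44 = 4.333e-53

4.333e-53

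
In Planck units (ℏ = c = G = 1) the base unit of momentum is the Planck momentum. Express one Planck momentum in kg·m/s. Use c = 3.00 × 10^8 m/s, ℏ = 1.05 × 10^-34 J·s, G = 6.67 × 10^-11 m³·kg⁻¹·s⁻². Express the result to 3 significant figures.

6.52 kg·m/s

p_P = √(ℏc³/G)
  = √(42.5)
  = 6.52 kg·m/s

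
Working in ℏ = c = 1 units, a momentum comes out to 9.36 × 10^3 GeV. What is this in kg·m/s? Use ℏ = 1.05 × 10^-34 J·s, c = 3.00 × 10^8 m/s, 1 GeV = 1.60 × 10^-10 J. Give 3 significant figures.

4.99 × 10^-15 kg·m/s

Momentum is [E]/c; divide by c.
1 GeV → 1/c × (1 GeV in J) = 5.33 × 10^-19 kg·m/s.
Result: 9.36 × 10^3 × 5.33 × 10^-19 = 4.99 × 10^-15 kg·m/s.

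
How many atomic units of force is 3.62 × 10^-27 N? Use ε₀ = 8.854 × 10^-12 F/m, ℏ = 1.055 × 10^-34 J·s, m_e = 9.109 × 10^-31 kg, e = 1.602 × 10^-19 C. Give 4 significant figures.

4.404 × 10^-20

atomic unit of force: F_au = E_h/a₀ = m_e²e⁶/((4πε₀)³ℏ⁴) = 8.220 × 10^-8 N.
3.62 × 10^-27 / 8.220 × 10^-8 = 4.404 × 10^-20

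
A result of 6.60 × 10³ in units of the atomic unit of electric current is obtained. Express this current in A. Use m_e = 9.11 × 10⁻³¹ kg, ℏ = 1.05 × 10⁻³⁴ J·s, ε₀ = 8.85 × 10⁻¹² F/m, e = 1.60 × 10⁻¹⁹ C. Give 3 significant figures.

44 A

One atomic unit of electric current: I_au = e E_h/ℏ = m_e e⁵/((4πε₀)²ℏ³) = 6.67 × 10⁻³ A.
6.60 × 10³ × 6.67 × 10⁻³ A = 44 A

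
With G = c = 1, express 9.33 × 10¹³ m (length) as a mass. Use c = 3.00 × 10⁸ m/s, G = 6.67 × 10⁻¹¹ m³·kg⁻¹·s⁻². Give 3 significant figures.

Length → mass via c²/G.
9.33 × 10¹³ m × (c²/G) = 1.26 × 10⁴¹ kg

1.26 × 10⁴¹ kg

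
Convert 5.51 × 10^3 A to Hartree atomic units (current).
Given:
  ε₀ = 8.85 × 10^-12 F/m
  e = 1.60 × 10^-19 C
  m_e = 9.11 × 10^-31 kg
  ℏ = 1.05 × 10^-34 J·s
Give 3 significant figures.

atomic unit of electric current: I_au = e E_h/ℏ = m_e e⁵/((4πε₀)²ℏ³) = 6.67 × 10^-3 A.
5.51 × 10^3 / 6.67 × 10^-3 = 8.26 × 10^5

8.26 × 10^5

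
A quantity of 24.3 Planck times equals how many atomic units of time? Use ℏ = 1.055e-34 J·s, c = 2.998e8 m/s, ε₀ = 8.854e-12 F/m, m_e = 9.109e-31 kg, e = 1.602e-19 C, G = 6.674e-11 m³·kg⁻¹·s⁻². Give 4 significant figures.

Planck time: t_P = √(ℏG/c⁵) = 5.392e-44 s
atomic unit of time: τ_au = (4πε₀)²ℏ³/(m_e e⁴) = 2.423e-17 s
24.3 × 5.392e-44 / 2.423e-17 = 5.408e-26

5.408e-26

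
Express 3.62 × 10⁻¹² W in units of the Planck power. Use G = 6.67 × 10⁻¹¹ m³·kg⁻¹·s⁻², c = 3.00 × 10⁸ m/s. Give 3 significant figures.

Planck power: P_P = c⁵/G = 3.64 × 10⁵² W.
3.62 × 10⁻¹² / 3.64 × 10⁵² = 9.94 × 10⁻⁶⁵

9.94 × 10⁻⁶⁵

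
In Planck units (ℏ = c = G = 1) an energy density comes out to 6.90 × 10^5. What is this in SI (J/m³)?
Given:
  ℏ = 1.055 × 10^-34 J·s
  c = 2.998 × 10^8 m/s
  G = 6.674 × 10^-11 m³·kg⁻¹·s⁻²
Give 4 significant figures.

One Planck energy density: u_P = c⁷/(ℏG²) = 4.632 × 10^113 J/m³.
6.90 × 10^5 × 4.632 × 10^113 J/m³ = 3.196 × 10^119 J/m³

3.196 × 10^119 J/m³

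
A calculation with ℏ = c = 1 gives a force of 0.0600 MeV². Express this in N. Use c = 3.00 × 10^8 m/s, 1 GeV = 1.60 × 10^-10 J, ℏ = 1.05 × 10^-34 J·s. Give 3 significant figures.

Force is [E]/[L] = [E]²/(ℏc); restore (ℏc)⁻¹.
1 GeV² → 1/(ℏc) × (1 GeV in J)² = 8.13 × 10^5 N.
Convert the energy scale: 0.0600 MeV² = 6.00 × 10^-8 GeV².
Result: 6.00 × 10^-8 × 8.13 × 10^5 = 0.0488 N.

0.0488 N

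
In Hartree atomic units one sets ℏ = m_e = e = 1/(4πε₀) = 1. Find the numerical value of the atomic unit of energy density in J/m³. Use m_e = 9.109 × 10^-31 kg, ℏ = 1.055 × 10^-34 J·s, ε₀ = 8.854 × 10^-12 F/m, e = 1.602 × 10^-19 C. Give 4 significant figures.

2.929 × 10^13 J/m³

u_au = E_h/a₀³ = m_e⁴e¹⁰/((4πε₀)⁵ℏ⁸)
E_h = 4.354 × 10^-18 J
a₀ = 5.297 × 10^-11 m
E_h/a₀³ = 2.929 × 10^13 J/m³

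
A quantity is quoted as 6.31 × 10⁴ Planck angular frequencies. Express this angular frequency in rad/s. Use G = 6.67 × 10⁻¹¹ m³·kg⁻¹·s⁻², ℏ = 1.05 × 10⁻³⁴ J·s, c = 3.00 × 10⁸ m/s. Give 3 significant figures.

1.18 × 10⁴⁸ rad/s

One Planck angular frequency: ω_P = √(c⁵/(ℏG)) = 1.86 × 10⁴³ rad/s.
6.31 × 10⁴ × 1.86 × 10⁴³ rad/s = 1.18 × 10⁴⁸ rad/s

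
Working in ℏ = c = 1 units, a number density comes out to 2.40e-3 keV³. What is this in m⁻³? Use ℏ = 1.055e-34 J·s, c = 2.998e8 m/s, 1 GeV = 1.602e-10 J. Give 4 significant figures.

3.119e26 m⁻³

Number density is [L]⁻³ = [E]³/(ℏc)³.
1 GeV³ → 1/(ℏc)³ × (1 GeV in J)³ = 1.299e47 m⁻³.
Convert the energy scale: 2.40e-3 keV³ = 2.40e-21 GeV³.
Result: 2.40e-21 × 1.299e47 = 3.119e26 m⁻³.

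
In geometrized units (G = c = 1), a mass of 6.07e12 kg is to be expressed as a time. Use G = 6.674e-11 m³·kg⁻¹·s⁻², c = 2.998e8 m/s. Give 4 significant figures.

1.503e-23 s

Mass → time via G/c³.
6.07e12 kg × (G/c³) = 1.503e-23 s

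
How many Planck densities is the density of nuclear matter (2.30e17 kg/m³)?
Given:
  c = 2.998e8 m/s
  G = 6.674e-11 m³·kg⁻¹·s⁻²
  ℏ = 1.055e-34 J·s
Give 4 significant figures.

Planck density: ρ_P = c⁵/(ℏG²) = 5.154e96 kg/m³.
2.30e17 / 5.154e96 = 4.463e-80

4.463e-80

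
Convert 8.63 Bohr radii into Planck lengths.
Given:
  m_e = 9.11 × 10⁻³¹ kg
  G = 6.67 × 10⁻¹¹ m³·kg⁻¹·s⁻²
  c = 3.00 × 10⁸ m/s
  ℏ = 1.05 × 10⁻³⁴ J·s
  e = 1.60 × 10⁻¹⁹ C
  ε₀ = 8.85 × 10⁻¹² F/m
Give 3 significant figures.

Bohr radius: a₀ = 4πε₀ℏ²/(m_e e²) = 5.26 × 10⁻¹¹ m
Planck length: ℓ_P = √(ℏG/c³) = 1.61 × 10⁻³⁵ m
8.63 × 5.26 × 10⁻¹¹ / 1.61 × 10⁻³⁵ = 2.82 × 10²⁵

2.82 × 10²⁵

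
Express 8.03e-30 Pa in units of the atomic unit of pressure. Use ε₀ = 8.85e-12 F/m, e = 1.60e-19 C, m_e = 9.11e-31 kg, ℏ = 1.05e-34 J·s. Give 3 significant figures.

2.67e-43

atomic unit of pressure: P_au = E_h/a₀³ = m_e⁴e¹⁰/((4πε₀)⁵ℏ⁸) = 3.01e13 Pa.
8.03e-30 / 3.01e13 = 2.67e-43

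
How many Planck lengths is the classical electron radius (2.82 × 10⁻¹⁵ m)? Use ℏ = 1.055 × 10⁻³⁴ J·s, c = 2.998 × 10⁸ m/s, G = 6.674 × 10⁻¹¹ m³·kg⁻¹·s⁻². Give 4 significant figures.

Planck length: ℓ_P = √(ℏG/c³) = 1.616 × 10⁻³⁵ m.
2.82 × 10⁻¹⁵ / 1.616 × 10⁻³⁵ = 1.745 × 10²⁰

1.745 × 10²⁰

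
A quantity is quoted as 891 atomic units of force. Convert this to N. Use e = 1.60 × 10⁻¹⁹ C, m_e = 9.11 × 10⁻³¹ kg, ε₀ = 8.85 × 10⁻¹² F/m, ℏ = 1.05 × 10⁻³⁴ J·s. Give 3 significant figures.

One atomic unit of force: F_au = E_h/a₀ = m_e²e⁶/((4πε₀)³ℏ⁴) = 8.33 × 10⁻⁸ N.
891 × 8.33 × 10⁻⁸ N = 7.42 × 10⁻⁵ N

7.42 × 10⁻⁵ N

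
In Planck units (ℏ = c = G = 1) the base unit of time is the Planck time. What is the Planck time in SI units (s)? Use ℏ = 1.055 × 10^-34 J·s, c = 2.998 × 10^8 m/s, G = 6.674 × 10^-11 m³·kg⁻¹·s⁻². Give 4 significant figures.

t_P = √(ℏG/c⁵)
  = √(2.907 × 10^-87)
  = 5.392 × 10^-44 s

5.392 × 10^-44 s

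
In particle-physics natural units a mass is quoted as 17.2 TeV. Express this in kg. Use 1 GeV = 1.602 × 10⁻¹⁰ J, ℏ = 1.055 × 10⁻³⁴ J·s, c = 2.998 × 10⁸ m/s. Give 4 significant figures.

3.066 × 10⁻²³ kg

Mass is [E]/c²; divide by c².
1 GeV → 1/c² × (1 GeV in J) = 1.782 × 10⁻²⁷ kg.
Convert the energy scale: 17.2 TeV = 1.72 × 10⁴ GeV.
Result: 1.72 × 10⁴ × 1.782 × 10⁻²⁷ = 3.066 × 10⁻²³ kg.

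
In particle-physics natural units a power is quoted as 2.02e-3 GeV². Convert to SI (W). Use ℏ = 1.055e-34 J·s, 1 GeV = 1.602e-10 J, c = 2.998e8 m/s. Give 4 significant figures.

Power is [E]/[T] = [E]²/ℏ.
1 GeV² → 1/ℏ × (1 GeV in J)² = 2.433e14 W.
Result: 2.02e-3 × 2.433e14 = 4.914e11 W.

4.914e11 W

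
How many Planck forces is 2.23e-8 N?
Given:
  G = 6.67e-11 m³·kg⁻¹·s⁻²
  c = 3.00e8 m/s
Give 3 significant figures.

Planck force: F_P = c⁴/G = 1.21e44 N.
2.23e-8 / 1.21e44 = 1.84e-52

1.84e-52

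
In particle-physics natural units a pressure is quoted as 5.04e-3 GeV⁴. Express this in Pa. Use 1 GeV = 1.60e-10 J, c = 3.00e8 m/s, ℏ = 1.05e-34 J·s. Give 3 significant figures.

1.06e35 Pa

Pressure is [E]/[L]³ = [E]⁴/(ℏc)³.
1 GeV⁴ → 1/(ℏc)³ × (1 GeV in J)⁴ = 2.10e37 Pa.
Result: 5.04e-3 × 2.10e37 = 1.06e35 Pa.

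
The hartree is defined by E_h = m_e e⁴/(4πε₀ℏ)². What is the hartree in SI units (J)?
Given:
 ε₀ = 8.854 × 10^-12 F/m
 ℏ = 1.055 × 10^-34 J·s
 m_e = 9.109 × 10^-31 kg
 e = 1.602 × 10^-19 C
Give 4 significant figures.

4.354 × 10^-18 J

E_h = m_e e⁴/(4πε₀ℏ)²
  = 6.000 × 10^-106 / 1.378 × 10^-88
  = 4.354 × 10^-18 J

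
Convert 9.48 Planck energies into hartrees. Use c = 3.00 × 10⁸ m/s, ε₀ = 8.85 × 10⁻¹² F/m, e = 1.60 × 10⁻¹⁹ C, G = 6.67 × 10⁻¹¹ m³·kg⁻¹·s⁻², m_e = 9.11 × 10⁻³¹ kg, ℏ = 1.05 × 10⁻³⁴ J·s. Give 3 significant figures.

4.23 × 10²⁷

Planck energy: E_P = √(ℏc⁵/G) = 1.96 × 10⁹ J
hartree: E_h = m_e e⁴/(4πε₀ℏ)² = 4.38 × 10⁻¹⁸ J
9.48 × 1.96 × 10⁹ / 4.38 × 10⁻¹⁸ = 4.23 × 10²⁷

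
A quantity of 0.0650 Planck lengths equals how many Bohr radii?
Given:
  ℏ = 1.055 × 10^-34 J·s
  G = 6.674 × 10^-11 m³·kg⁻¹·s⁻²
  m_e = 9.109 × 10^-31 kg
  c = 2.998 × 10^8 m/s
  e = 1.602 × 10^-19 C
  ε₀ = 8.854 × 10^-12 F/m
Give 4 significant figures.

1.983 × 10^-26

Planck length: ℓ_P = √(ℏG/c³) = 1.616 × 10^-35 m
Bohr radius: a₀ = 4πε₀ℏ²/(m_e e²) = 5.297 × 10^-11 m
0.0650 × 1.616 × 10^-35 / 5.297 × 10^-11 = 1.983 × 10^-26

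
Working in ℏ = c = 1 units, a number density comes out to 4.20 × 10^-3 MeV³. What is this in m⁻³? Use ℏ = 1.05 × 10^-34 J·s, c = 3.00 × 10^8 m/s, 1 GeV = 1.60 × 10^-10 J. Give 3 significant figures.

Number density is [L]⁻³ = [E]³/(ℏc)³.
1 GeV³ → 1/(ℏc)³ × (1 GeV in J)³ = 1.31 × 10^47 m⁻³.
Convert the energy scale: 4.20 × 10^-3 MeV³ = 4.20 × 10^-12 GeV³.
Result: 4.20 × 10^-12 × 1.31 × 10^47 = 5.50 × 10^35 m⁻³.

5.50 × 10^35 m⁻³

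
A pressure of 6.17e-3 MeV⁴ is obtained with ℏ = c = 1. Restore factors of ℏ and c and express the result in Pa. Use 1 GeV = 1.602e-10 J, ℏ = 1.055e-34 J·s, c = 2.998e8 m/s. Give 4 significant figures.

1.284e23 Pa

Pressure is [E]/[L]³ = [E]⁴/(ℏc)³.
1 GeV⁴ → 1/(ℏc)³ × (1 GeV in J)⁴ = 2.082e37 Pa.
Convert the energy scale: 6.17e-3 MeV⁴ = 6.17e-15 GeV⁴.
Result: 6.17e-15 × 2.082e37 = 1.284e23 Pa.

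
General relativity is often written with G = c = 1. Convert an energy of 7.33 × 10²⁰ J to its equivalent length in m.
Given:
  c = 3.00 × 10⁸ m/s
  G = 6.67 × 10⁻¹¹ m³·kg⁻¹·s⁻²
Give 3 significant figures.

Energy → length via G/c⁴.
7.33 × 10²⁰ J × (G/c⁴) = 6.04 × 10⁻²⁴ m

6.04 × 10⁻²⁴ m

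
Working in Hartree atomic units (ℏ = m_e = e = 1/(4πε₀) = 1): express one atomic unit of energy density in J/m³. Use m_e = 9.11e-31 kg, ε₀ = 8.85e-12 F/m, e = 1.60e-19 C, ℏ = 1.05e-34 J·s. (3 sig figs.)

The unique combination of the constants set to 1 with dimensions of energy density is u_au = E_h/a₀³ = m_e⁴e¹⁰/((4πε₀)⁵ℏ⁸).
E_h = 4.38e-18 J
a₀ = 5.26e-11 m
E_h/a₀³ = 3.01e13 J/m³

3.01e13 J/m³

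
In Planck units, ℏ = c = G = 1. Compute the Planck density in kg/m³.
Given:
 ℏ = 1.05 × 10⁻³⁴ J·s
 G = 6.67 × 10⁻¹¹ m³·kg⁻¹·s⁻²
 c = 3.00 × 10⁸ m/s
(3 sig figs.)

The unique combination of the constants set to 1 with dimensions of density is ρ_P = c⁵/(ℏG²).
  = 2.43 × 10⁴² / 4.67 × 10⁻⁵⁵
  = 5.20 × 10⁹⁶ kg/m³

5.20 × 10⁹⁶ kg/m³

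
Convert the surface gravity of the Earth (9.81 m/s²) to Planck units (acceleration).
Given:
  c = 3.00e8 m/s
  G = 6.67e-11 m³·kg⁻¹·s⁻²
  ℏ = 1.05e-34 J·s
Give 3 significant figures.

1.76e-51

Planck acceleration: a_P = √(c⁷/(ℏG)) = 5.59e51 m/s².
9.81 / 5.59e51 = 1.76e-51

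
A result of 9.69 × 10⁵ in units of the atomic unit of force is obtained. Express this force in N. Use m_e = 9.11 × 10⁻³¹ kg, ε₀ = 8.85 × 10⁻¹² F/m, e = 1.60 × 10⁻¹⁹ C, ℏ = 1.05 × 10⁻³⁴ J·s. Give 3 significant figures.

One atomic unit of force: F_au = E_h/a₀ = m_e²e⁶/((4πε₀)³ℏ⁴) = 8.33 × 10⁻⁸ N.
9.69 × 10⁵ × 8.33 × 10⁻⁸ N = 0.0807 N

0.0807 N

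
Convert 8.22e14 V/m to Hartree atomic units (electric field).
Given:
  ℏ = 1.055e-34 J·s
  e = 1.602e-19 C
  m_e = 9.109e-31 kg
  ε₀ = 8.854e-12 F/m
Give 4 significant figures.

1.602e3

atomic unit of electric field: E_au = E_h/(e a₀) = m_e²e⁵/((4πε₀)³ℏ⁴) = 5.131e11 V/m.
8.22e14 / 5.131e11 = 1.602e3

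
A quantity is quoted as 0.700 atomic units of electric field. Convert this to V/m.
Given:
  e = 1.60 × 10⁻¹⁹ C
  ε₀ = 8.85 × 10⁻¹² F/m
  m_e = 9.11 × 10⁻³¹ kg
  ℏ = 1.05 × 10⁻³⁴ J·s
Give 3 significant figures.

3.64 × 10¹¹ V/m

One atomic unit of electric field: E_au = E_h/(e a₀) = m_e²e⁵/((4πε₀)³ℏ⁴) = 5.20 × 10¹¹ V/m.
0.700 × 5.20 × 10¹¹ V/m = 3.64 × 10¹¹ V/m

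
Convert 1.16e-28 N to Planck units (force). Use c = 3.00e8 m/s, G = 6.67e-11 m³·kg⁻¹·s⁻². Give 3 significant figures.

Planck force: F_P = c⁴/G = 1.21e44 N.
1.16e-28 / 1.21e44 = 9.55e-73

9.55e-73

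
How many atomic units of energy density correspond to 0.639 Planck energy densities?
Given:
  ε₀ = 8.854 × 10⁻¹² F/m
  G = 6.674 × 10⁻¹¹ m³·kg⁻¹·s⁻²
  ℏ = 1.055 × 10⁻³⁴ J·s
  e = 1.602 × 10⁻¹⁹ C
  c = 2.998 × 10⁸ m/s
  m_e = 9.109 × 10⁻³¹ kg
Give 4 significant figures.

1.011 × 10¹⁰⁰

Planck energy density: u_P = c⁷/(ℏG²) = 4.632 × 10¹¹³ J/m³
atomic unit of energy density: u_au = E_h/a₀³ = m_e⁴e¹⁰/((4πε₀)⁵ℏ⁸) = 2.929 × 10¹³ J/m³
0.639 × 4.632 × 10¹¹³ / 2.929 × 10¹³ = 1.011 × 10¹⁰⁰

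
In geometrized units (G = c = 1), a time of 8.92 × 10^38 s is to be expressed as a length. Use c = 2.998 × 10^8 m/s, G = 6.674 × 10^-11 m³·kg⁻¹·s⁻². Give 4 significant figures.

2.674 × 10^47 m

Time → length via c.
8.92 × 10^38 s × (c) = 2.674 × 10^47 m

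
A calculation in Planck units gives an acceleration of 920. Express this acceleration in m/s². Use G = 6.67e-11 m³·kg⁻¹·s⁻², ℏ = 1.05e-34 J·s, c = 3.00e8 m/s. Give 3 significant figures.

One Planck acceleration: a_P = √(c⁷/(ℏG)) = 5.59e51 m/s².
920 × 5.59e51 m/s² = 5.14e54 m/s²

5.14e54 m/s²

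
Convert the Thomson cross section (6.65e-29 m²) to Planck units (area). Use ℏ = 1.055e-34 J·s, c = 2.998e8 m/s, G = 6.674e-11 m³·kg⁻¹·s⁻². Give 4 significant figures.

Planck area: A_P = ℏG/c³ = 2.613e-70 m².
6.65e-29 / 2.613e-70 = 2.545e41

2.545e41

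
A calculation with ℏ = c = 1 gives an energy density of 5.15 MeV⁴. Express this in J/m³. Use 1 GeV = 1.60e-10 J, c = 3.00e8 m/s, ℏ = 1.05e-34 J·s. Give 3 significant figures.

1.08e26 J/m³

[E]/[L]³ = [E]⁴/(ℏc)³; restore (ℏc)⁻³.
1 GeV⁴ → 1/(ℏc)³ × (1 GeV in J)⁴ = 2.10e37 J/m³.
Convert the energy scale: 5.15 MeV⁴ = 5.15e-12 GeV⁴.
Result: 5.15e-12 × 2.10e37 = 1.08e26 J/m³.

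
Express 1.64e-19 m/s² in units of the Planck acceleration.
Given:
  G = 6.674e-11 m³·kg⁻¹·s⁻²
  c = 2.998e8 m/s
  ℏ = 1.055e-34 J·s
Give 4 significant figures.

2.950e-71

Planck acceleration: a_P = √(c⁷/(ℏG)) = 5.560e51 m/s².
1.64e-19 / 5.560e51 = 2.950e-71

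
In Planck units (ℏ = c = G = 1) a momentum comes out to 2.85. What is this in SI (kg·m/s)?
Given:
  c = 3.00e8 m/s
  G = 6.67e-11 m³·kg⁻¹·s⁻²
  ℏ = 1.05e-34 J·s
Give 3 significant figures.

18.6 kg·m/s

One Planck momentum: p_P = √(ℏc³/G) = 6.52 kg·m/s.
2.85 × 6.52 kg·m/s = 18.6 kg·m/s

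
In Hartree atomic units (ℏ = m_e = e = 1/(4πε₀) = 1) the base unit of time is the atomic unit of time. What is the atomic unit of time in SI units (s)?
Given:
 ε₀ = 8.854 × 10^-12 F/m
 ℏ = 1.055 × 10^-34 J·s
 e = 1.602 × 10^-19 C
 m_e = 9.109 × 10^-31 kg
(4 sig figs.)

2.423 × 10^-17 s

τ_au = (4πε₀)²ℏ³/(m_e e⁴)
E_h = 4.354 × 10^-18 J
ℏ/E_h = 2.423 × 10^-17 s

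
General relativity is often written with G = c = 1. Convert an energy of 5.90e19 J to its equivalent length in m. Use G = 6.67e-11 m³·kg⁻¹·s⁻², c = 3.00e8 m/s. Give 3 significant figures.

4.86e-25 m

Energy → length via G/c⁴.
5.90e19 J × (G/c⁴) = 4.86e-25 m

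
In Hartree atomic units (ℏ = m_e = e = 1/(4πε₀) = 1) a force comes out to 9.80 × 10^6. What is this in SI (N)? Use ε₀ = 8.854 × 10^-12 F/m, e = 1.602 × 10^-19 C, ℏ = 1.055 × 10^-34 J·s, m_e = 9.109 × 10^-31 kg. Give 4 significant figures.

One atomic unit of force: F_au = E_h/a₀ = m_e²e⁶/((4πε₀)³ℏ⁴) = 8.220 × 10^-8 N.
9.80 × 10^6 × 8.220 × 10^-8 N = 0.8055 N

0.8055 N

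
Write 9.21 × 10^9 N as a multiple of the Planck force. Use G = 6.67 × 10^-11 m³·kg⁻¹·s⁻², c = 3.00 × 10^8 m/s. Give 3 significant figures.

7.58 × 10^-35

Planck force: F_P = c⁴/G = 1.21 × 10^44 N.
9.21 × 10^9 / 1.21 × 10^44 = 7.58 × 10^-35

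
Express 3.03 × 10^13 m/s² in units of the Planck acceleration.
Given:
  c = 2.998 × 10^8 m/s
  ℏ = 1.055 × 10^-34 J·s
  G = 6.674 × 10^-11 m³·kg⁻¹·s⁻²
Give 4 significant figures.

Planck acceleration: a_P = √(c⁷/(ℏG)) = 5.560 × 10^51 m/s².
3.03 × 10^13 / 5.560 × 10^51 = 5.449 × 10^-39

5.449 × 10^-39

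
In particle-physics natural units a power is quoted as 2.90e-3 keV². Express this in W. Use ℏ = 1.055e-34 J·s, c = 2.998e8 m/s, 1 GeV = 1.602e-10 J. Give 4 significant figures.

0.7055 W

Power is [E]/[T] = [E]²/ℏ.
1 GeV² → 1/ℏ × (1 GeV in J)² = 2.433e14 W.
Convert the energy scale: 2.90e-3 keV² = 2.90e-15 GeV².
Result: 2.90e-15 × 2.433e14 = 0.7055 W.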